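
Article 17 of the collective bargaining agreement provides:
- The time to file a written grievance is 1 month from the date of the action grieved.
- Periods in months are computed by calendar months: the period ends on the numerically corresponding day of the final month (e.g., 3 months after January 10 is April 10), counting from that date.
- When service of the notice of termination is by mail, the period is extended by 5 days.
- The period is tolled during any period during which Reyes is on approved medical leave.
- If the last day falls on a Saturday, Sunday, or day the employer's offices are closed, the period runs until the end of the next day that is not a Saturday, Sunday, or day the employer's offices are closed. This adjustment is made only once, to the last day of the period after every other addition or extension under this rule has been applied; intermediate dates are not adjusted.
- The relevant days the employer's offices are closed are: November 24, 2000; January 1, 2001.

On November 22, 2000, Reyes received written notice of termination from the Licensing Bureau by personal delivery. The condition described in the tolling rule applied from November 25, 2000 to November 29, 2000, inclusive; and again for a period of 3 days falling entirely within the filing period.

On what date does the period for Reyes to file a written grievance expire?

January 2, 2001

1 month after November 22, 2000 is December 22, 2000.
Service was not by mail, so no mail extension applies.
From November 25, 2000 through November 29, 2000 inclusive is 5 days; tolling adds 5 days: December 22, 2000 + 5 days = December 27, 2000.
Tolling adds 3 days: December 27, 2000 + 3 days = December 30, 2000.
December 30, 2000 is Saturday; December 31, 2000 is Sunday; January 1, 2001 is a listed holiday. The next qualifying day is January 2, 2001.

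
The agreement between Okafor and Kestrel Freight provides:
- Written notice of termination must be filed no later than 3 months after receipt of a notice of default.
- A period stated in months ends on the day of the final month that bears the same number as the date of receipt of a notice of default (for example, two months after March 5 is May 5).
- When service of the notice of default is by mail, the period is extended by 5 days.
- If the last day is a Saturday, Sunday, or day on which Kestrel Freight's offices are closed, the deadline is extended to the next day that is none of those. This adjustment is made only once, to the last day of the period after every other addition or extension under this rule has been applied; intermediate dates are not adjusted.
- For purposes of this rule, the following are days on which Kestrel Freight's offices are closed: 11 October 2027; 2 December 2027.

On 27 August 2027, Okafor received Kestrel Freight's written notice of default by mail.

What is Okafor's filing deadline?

3 months after 27 August 2027 is November 27, 2027.
Service was by mail, adding 5 days: November 27, 2027 + 5 days = December 2, 2027.
December 2, 2027 is a listed holiday. The next qualifying day is December 3, 2027.

December 3, 2027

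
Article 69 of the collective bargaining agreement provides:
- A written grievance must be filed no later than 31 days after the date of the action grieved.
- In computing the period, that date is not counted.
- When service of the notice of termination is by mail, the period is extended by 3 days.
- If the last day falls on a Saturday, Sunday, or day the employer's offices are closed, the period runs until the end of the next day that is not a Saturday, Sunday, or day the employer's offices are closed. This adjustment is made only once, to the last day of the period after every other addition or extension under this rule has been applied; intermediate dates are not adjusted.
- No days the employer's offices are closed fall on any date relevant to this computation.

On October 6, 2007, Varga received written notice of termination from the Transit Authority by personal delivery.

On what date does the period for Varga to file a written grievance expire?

November 6, 2007

31 days after October 6, 2007 is November 6, 2007.
Service was not by mail, so no mail extension applies.
November 6, 2007 is a Tuesday and not a day the employer's offices are closed, so no extension applies.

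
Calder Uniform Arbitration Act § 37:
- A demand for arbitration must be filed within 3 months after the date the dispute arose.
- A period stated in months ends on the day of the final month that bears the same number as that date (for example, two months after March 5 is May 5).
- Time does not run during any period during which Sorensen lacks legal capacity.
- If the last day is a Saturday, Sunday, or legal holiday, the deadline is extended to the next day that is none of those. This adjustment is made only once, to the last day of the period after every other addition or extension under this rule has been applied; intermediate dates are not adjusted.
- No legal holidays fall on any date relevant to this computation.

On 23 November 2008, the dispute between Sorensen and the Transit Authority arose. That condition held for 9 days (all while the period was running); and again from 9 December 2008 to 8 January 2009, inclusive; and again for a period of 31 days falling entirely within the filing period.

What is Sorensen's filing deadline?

May 5, 2009

3 months after 23 November 2008 is February 23, 2009.
Tolling adds 9 days: February 23, 2009 + 9 days = March 4, 2009.
From December 9, 2008 through January 8, 2009 inclusive is 31 days; tolling adds 31 days: March 4, 2009 + 31 days = April 4, 2009.
Tolling adds 31 days: April 4, 2009 + 31 days = May 5, 2009.
May 5, 2009 is a Tuesday and not a legal holiday, so no extension applies.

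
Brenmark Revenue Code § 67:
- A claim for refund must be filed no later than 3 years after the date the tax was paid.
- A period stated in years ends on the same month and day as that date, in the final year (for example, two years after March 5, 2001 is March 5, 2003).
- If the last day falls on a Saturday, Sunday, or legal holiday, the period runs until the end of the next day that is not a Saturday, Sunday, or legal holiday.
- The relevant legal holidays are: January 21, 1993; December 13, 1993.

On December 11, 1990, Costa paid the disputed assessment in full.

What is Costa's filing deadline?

December 14, 1993

3 years after December 11, 1990 is December 11, 1993.
December 11, 1993 is Saturday; December 12, 1993 is Sunday; December 13, 1993 is a listed holiday. The next qualifying day is December 14, 1993.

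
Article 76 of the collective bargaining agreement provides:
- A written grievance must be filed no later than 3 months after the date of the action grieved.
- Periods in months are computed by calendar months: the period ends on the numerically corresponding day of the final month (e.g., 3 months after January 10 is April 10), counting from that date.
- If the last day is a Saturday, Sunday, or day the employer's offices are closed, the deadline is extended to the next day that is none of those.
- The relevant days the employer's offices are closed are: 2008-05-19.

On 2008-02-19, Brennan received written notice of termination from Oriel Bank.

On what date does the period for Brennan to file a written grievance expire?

May 20, 2008

3 months after 2008-02-19 is May 19, 2008.
May 19, 2008 is a listed holiday. The next qualifying day is May 20, 2008.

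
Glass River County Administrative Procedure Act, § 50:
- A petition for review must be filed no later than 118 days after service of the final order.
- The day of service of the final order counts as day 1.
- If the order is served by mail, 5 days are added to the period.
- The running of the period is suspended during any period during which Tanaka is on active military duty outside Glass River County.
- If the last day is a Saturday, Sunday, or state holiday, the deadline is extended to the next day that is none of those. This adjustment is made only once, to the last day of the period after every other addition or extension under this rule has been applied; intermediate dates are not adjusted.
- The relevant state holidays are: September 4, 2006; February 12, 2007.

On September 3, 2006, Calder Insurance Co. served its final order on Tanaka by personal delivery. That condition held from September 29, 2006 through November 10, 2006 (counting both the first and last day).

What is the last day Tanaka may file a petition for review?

February 13, 2007

Counting September 3, 2006 as day 1, day 118 is December 29, 2006.
Service was not by mail, so no mail extension applies.
From September 29, 2006 through November 10, 2006 inclusive is 43 days; tolling adds 43 days: December 29, 2006 + 43 days = February 10, 2007.
February 10, 2007 is Saturday; February 11, 2007 is Sunday; February 12, 2007 is a listed holiday. The next qualifying day is February 13, 2007.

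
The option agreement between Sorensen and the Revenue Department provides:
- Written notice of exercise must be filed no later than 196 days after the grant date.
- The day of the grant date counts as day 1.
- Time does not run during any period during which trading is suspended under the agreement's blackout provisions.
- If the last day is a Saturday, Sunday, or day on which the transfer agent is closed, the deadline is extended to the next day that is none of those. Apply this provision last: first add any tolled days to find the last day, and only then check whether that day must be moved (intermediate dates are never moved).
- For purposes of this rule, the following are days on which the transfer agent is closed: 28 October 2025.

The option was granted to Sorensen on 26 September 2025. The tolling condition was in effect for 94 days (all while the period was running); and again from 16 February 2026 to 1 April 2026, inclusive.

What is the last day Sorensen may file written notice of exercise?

August 26, 2026

Counting 26 September 2025 as day 1, day 196 is April 9, 2026.
Tolling adds 94 days: April 9, 2026 + 94 days = July 12, 2026.
From February 16, 2026 through April 1, 2026 inclusive is 45 days; tolling adds 45 days: July 12, 2026 + 45 days = August 26, 2026.
August 26, 2026 is a Wednesday and not a day on which the transfer agent is closed, so no extension applies.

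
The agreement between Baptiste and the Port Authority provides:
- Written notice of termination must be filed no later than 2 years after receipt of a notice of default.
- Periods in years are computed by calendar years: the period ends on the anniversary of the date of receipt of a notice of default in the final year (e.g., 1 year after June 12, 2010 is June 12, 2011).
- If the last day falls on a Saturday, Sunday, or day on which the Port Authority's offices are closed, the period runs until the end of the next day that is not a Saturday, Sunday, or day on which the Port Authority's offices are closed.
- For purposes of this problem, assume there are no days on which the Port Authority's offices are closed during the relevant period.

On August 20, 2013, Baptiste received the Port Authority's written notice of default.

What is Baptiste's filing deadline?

August 20, 2015

2 years after August 20, 2013 is August 20, 2015.
August 20, 2015 is a Thursday and not a day on which the Port Authority's offices are closed, so no extension applies.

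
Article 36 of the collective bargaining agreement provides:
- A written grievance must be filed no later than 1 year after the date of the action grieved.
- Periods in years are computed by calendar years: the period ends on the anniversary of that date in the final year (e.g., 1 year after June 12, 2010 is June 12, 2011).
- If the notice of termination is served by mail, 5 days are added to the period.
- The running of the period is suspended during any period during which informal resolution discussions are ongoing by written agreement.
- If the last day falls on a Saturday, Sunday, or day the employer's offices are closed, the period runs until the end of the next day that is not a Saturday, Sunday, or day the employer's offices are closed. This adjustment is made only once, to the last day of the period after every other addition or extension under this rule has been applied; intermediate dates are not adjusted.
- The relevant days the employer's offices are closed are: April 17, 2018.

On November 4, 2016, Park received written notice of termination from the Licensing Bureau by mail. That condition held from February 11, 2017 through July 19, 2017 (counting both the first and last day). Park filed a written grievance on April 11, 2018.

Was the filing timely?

1 year after November 4, 2016 is November 4, 2017.
Service was by mail, adding 5 days: November 4, 2017 + 5 days = November 9, 2017.
From February 11, 2017 through July 19, 2017 inclusive is 159 days; tolling adds 159 days: November 9, 2017 + 159 days = April 17, 2018.
April 17, 2018 is a listed holiday. The next qualifying day is April 18, 2018.
The deadline is April 18, 2018; the filing on April 11, 2018 is on or before that date.

Yes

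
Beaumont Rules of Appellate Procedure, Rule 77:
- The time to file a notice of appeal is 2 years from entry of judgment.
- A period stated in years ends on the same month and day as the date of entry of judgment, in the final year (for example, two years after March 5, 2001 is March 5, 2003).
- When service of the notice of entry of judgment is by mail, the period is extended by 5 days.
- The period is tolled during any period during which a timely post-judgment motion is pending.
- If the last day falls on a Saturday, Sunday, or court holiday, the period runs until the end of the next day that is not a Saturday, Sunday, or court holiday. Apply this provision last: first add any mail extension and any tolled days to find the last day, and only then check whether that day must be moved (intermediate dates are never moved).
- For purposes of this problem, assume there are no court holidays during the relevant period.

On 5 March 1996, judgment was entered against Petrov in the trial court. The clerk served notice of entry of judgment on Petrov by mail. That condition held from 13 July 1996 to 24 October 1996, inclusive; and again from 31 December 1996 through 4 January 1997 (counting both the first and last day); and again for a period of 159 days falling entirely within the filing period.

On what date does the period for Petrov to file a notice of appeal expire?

2 years after 5 March 1996 is March 5, 1998.
Service was by mail, adding 5 days: March 5, 1998 + 5 days = March 10, 1998.
From July 13, 1996 through October 24, 1996 inclusive is 104 days; tolling adds 104 days: March 10, 1998 + 104 days = June 22, 1998.
From December 31, 1996 through January 4, 1997 inclusive is 5 days; tolling adds 5 days: June 22, 1998 + 5 days = June 27, 1998.
Tolling adds 159 days: June 27, 1998 + 159 days = December 3, 1998.
December 3, 1998 is a Thursday and not a court holiday, so no extension applies.

December 3, 1998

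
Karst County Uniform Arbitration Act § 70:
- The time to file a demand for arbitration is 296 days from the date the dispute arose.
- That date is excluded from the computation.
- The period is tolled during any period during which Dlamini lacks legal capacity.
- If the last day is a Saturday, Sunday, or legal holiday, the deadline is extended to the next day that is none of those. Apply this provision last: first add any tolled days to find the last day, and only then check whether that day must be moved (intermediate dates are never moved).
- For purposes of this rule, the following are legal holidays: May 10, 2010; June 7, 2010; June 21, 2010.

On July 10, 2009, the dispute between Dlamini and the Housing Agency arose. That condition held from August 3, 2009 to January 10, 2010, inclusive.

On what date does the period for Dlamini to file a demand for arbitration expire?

October 11, 2010

296 days after July 10, 2009 is May 2, 2010.
From August 3, 2009 through January 10, 2010 inclusive is 161 days; tolling adds 161 days: May 2, 2010 + 161 days = October 10, 2010.
October 10, 2010 is Sunday. The next qualifying day is October 11, 2010.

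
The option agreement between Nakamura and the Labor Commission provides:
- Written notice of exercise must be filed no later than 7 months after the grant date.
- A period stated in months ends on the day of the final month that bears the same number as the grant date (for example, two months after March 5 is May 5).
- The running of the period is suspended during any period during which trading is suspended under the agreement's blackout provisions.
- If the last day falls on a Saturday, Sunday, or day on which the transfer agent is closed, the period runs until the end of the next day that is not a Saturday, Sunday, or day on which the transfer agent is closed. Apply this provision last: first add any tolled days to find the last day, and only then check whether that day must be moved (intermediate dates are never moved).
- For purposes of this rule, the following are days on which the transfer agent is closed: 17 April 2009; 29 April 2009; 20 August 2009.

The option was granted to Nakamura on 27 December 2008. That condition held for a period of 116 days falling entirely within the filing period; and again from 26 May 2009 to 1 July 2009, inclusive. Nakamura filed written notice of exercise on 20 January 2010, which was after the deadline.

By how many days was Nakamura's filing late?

23 days

7 months after 27 December 2008 is July 27, 2009.
Tolling adds 116 days: July 27, 2009 + 116 days = November 20, 2009.
From May 26, 2009 through July 1, 2009 inclusive is 37 days; tolling adds 37 days: November 20, 2009 + 37 days = December 27, 2009.
December 27, 2009 is Sunday. The next qualifying day is December 28, 2009.
The deadline is December 28, 2009; from December 28, 2009 to January 20, 2010 is 23 days.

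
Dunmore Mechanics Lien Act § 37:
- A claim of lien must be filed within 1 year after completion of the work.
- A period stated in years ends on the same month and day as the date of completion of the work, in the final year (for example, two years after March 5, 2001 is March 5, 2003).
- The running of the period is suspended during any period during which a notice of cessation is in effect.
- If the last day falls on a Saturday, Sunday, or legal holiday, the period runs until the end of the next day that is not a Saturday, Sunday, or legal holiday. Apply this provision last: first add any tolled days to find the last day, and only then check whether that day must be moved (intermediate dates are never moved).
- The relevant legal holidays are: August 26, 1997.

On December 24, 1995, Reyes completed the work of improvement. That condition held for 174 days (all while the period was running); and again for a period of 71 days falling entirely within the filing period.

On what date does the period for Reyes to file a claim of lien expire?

August 27, 1997

1 year after December 24, 1995 is December 24, 1996.
Tolling adds 174 days: December 24, 1996 + 174 days = June 16, 1997.
Tolling adds 71 days: June 16, 1997 + 71 days = August 26, 1997.
August 26, 1997 is a listed holiday. The next qualifying day is August 27, 1997.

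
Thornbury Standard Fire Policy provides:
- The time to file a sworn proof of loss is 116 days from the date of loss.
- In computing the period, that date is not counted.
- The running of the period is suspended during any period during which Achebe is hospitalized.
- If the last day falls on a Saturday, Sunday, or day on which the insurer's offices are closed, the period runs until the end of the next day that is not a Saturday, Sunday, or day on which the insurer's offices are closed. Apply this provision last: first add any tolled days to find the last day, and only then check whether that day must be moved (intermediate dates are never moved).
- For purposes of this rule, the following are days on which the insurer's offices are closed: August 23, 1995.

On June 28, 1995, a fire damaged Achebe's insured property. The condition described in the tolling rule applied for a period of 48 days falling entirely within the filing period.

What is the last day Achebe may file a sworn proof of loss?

116 days after June 28, 1995 is October 22, 1995.
Tolling adds 48 days: October 22, 1995 + 48 days = December 9, 1995.
December 9, 1995 is Saturday; December 10, 1995 is Sunday. The next qualifying day is December 11, 1995.

December 11, 1995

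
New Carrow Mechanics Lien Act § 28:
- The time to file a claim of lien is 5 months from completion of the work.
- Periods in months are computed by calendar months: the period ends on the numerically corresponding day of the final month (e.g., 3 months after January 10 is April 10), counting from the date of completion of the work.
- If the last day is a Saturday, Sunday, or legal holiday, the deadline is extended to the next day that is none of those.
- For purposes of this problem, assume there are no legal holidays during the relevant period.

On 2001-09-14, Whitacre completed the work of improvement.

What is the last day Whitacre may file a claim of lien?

February 14, 2002

5 months after 2001-09-14 is February 14, 2002.
February 14, 2002 is a Thursday and not a legal holiday, so no extension applies.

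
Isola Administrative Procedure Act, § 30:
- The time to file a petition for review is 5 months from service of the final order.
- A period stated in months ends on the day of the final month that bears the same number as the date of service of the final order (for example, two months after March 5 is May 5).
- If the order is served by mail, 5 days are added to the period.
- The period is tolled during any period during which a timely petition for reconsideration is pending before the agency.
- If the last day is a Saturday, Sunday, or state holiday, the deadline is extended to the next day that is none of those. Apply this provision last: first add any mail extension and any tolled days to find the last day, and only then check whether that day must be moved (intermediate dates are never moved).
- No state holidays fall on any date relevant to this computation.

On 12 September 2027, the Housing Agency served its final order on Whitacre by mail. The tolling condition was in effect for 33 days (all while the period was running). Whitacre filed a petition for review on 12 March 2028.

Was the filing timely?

5 months after 12 September 2027 is February 12, 2028.
Service was by mail, adding 5 days: February 12, 2028 + 5 days = February 17, 2028.
Tolling adds 33 days: February 17, 2028 + 33 days = March 21, 2028.
March 21, 2028 is a Tuesday and not a state holiday, so no extension applies.
The deadline is March 21, 2028; the filing on March 12, 2028 is on or before that date.

Yes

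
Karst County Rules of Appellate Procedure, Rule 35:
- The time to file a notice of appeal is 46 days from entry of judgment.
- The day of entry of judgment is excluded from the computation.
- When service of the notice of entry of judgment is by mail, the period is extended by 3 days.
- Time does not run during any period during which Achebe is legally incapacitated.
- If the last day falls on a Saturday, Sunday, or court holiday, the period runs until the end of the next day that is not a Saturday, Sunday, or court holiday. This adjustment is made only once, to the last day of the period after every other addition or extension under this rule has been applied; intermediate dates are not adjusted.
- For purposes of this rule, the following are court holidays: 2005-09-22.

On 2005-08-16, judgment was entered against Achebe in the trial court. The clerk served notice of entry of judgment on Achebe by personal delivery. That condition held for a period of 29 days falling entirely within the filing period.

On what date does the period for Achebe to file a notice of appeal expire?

46 days after 2005-08-16 is October 1, 2005.
Service was not by mail, so no mail extension applies.
Tolling adds 29 days: October 1, 2005 + 29 days = October 30, 2005.
October 30, 2005 is Sunday. The next qualifying day is October 31, 2005.

October 31, 2005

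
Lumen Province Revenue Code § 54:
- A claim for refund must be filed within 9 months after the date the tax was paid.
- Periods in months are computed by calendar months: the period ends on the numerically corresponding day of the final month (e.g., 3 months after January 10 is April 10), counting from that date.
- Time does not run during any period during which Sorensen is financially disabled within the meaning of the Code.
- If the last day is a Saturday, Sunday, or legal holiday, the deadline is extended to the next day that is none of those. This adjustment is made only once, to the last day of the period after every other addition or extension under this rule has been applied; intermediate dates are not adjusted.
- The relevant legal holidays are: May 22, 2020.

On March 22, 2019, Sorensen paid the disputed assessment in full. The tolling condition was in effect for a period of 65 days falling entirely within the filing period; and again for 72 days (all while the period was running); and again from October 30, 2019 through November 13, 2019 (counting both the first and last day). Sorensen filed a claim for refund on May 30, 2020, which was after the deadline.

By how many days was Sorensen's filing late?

9 months after March 22, 2019 is December 22, 2019.
Tolling adds 65 days: December 22, 2019 + 65 days = February 25, 2020.
Tolling adds 72 days: February 25, 2020 + 72 days = May 7, 2020.
From October 30, 2019 through November 13, 2019 inclusive is 15 days; tolling adds 15 days: May 7, 2020 + 15 days = May 22, 2020.
May 22, 2020 is a listed holiday; May 23, 2020 is Saturday; May 24, 2020 is Sunday. The next qualifying day is May 25, 2020.
The deadline is May 25, 2020; from May 25, 2020 to May 30, 2020 is 5 days.

5 days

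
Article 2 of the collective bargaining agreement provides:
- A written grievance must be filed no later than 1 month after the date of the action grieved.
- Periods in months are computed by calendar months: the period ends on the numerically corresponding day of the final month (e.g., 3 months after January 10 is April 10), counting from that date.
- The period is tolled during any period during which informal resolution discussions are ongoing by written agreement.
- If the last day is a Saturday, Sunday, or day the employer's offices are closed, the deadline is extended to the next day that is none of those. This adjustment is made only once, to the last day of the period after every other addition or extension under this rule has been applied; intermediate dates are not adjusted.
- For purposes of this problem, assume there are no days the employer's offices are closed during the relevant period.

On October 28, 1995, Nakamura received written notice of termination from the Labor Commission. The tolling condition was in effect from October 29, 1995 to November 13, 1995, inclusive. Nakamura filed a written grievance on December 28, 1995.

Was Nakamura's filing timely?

No

1 month after October 28, 1995 is November 28, 1995.
From October 29, 1995 through November 13, 1995 inclusive is 16 days; tolling adds 16 days: November 28, 1995 + 16 days = December 14, 1995.
December 14, 1995 is a Thursday and not a day the employer's offices are closed, so no extension applies.
The deadline is December 14, 1995; the filing on December 28, 1995 is after that date.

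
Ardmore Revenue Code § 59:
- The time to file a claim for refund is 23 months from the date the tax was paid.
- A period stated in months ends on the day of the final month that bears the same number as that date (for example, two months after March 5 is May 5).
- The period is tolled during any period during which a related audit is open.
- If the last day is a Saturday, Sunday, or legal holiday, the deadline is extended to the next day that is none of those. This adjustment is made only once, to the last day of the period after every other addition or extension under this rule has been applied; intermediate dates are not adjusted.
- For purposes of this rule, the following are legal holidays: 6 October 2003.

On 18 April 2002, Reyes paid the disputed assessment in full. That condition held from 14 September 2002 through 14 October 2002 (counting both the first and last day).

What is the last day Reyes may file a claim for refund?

23 months after 18 April 2002 is March 18, 2004.
From September 14, 2002 through October 14, 2002 inclusive is 31 days; tolling adds 31 days: March 18, 2004 + 31 days = April 18, 2004.
April 18, 2004 is Sunday. The next qualifying day is April 19, 2004.

April 19, 2004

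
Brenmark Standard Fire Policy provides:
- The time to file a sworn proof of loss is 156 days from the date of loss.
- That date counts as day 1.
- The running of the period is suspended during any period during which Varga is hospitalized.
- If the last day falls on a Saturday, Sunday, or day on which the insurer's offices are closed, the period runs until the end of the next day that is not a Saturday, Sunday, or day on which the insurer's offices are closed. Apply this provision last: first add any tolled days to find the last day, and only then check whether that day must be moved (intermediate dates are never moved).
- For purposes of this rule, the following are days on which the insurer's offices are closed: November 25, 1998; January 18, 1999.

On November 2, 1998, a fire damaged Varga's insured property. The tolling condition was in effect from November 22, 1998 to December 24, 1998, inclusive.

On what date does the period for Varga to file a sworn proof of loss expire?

Counting November 2, 1998 as day 1, day 156 is April 6, 1999.
From November 22, 1998 through December 24, 1998 inclusive is 33 days; tolling adds 33 days: April 6, 1999 + 33 days = May 9, 1999.
May 9, 1999 is Sunday. The next qualifying day is May 10, 1999.

May 10, 1999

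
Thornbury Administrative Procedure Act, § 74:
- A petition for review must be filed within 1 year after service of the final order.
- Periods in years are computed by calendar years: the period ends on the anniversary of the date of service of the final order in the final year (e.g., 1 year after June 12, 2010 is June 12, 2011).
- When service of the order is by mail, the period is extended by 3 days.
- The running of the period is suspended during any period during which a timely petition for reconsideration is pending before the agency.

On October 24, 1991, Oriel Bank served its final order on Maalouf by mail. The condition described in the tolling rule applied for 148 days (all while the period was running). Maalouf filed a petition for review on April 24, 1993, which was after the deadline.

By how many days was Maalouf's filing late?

31 days

1 year after October 24, 1991 is October 24, 1992.
Service was by mail, adding 3 days: October 24, 1992 + 3 days = October 27, 1992.
Tolling adds 148 days: October 27, 1992 + 148 days = March 24, 1993.
The deadline is March 24, 1993; from March 24, 1993 to April 24, 1993 is 31 days.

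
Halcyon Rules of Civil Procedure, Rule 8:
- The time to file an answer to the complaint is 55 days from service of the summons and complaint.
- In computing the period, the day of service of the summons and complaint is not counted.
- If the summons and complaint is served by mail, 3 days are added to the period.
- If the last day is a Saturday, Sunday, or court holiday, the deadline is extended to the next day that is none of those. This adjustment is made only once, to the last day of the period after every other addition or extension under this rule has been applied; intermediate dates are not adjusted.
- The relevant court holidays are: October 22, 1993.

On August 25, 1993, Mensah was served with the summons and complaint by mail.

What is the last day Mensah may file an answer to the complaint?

55 days after August 25, 1993 is October 19, 1993.
Service was by mail, adding 3 days: October 19, 1993 + 3 days = October 22, 1993.
October 22, 1993 is a listed holiday; October 23, 1993 is Saturday; October 24, 1993 is Sunday. The next qualifying day is October 25, 1993.

October 25, 1993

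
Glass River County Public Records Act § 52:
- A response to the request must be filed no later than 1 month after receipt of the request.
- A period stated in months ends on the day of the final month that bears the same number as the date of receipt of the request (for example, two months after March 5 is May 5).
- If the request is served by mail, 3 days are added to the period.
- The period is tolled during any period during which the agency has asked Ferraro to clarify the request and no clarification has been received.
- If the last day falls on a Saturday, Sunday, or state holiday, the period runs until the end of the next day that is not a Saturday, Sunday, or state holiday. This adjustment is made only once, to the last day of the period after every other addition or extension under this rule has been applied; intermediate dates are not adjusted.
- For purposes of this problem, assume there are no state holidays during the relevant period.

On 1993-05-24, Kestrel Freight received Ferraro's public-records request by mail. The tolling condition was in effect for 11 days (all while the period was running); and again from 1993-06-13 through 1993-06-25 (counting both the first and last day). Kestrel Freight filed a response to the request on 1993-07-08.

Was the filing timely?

Yes

1 month after 1993-05-24 is June 24, 1993.
Service was by mail, adding 3 days: June 24, 1993 + 3 days = June 27, 1993.
Tolling adds 11 days: June 27, 1993 + 11 days = July 8, 1993.
From June 13, 1993 through June 25, 1993 inclusive is 13 days; tolling adds 13 days: July 8, 1993 + 13 days = July 21, 1993.
July 21, 1993 is a Wednesday and not a state holiday, so no extension applies.
The deadline is July 21, 1993; the filing on July 8, 1993 is on or before that date.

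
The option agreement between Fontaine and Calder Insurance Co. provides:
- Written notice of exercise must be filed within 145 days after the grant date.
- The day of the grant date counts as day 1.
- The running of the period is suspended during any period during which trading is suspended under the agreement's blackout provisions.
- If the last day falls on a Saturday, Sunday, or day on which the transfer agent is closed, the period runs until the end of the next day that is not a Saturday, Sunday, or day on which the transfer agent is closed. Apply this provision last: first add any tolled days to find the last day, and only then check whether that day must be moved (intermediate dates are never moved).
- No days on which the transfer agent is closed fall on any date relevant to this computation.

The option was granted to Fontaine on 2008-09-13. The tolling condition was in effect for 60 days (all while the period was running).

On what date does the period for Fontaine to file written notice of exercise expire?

April 6, 2009

Counting 2008-09-13 as day 1, day 145 is February 4, 2009.
Tolling adds 60 days: February 4, 2009 + 60 days = April 5, 2009.
April 5, 2009 is Sunday. The next qualifying day is April 6, 2009.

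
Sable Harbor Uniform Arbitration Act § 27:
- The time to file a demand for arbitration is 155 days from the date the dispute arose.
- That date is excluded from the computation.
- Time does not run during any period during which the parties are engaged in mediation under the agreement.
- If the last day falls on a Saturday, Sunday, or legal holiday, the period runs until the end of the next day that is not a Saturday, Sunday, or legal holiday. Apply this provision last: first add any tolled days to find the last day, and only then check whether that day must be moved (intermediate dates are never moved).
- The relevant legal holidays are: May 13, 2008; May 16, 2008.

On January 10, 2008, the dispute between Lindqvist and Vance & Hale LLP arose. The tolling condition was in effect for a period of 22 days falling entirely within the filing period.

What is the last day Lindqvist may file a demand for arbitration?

July 7, 2008

155 days after January 10, 2008 is June 13, 2008.
Tolling adds 22 days: June 13, 2008 + 22 days = July 5, 2008.
July 5, 2008 is Saturday; July 6, 2008 is Sunday. The next qualifying day is July 7, 2008.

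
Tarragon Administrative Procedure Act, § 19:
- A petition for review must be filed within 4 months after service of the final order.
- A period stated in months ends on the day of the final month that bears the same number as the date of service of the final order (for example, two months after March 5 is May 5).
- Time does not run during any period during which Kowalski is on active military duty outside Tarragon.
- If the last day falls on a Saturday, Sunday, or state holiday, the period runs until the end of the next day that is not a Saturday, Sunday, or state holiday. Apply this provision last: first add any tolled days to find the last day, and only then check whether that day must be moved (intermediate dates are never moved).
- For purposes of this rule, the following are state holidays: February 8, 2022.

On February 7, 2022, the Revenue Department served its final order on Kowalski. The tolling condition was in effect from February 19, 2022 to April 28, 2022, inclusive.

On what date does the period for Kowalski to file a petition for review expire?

August 15, 2022

4 months after February 7, 2022 is June 7, 2022.
From February 19, 2022 through April 28, 2022 inclusive is 69 days; tolling adds 69 days: June 7, 2022 + 69 days = August 15, 2022.
August 15, 2022 is a Monday and not a state holiday, so no extension applies.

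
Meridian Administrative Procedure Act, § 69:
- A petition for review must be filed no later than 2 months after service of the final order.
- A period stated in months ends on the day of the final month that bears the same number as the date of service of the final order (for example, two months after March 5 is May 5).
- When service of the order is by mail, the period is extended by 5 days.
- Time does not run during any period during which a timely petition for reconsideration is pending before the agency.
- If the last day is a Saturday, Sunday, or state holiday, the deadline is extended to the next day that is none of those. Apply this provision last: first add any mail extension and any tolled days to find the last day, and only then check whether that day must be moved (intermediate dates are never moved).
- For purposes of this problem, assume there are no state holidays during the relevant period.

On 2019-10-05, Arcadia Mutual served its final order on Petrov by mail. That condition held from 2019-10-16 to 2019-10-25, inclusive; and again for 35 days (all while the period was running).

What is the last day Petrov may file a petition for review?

January 24, 2020

2 months after 2019-10-05 is December 5, 2019.
Service was by mail, adding 5 days: December 5, 2019 + 5 days = December 10, 2019.
From October 16, 2019 through October 25, 2019 inclusive is 10 days; tolling adds 10 days: December 10, 2019 + 10 days = December 20, 2019.
Tolling adds 35 days: December 20, 2019 + 35 days = January 24, 2020.
January 24, 2020 is a Friday and not a state holiday, so no extension applies.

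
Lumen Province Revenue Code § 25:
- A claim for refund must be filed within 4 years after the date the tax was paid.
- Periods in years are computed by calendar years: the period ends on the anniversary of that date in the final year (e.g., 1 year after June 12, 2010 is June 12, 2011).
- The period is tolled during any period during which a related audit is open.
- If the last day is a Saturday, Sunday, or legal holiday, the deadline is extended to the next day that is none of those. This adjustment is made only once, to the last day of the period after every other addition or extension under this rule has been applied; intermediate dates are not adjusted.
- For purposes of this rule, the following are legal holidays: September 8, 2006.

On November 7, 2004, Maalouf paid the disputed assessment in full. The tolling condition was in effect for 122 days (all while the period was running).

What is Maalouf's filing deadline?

March 9, 2009

4 years after November 7, 2004 is November 7, 2008.
Tolling adds 122 days: November 7, 2008 + 122 days = March 9, 2009.
March 9, 2009 is a Monday and not a legal holiday, so no extension applies.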